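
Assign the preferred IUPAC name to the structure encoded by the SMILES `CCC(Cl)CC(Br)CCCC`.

The parent chain contains 9 carbons (nonane).
Number the chain so that the substituent locant set {3,5} is lower than {5,7} at the first point of difference.
This places a bromo group at C-5; a chloro group at C-3.
Substituent prefixes are cited in alphabetical order (multiplying prefixes like di-/tri- are ignored for ordering).
Putting it together: 5-bromo-3-chlorononane.

5-bromo-3-chlorononane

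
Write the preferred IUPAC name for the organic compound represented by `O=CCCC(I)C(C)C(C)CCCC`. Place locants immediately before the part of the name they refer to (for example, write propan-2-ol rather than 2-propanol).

The longest chain bearing the –CHO group is 10 carbons long (decane).
The highest-priority functional group is an aldehyde (terminal –CHO), so the name ends in -al.
Number the chain so that the aldehyde carbon is C-1 by definition.
This places an iodo group at C-4; methyl groups at C-5 and C-6.
Prefixes are listed alphabetically: iodo, methyl.
Assembling the pieces gives 4-iodo-5,6-dimethyldecanal.

4-iodo-5,6-dimethyldecanal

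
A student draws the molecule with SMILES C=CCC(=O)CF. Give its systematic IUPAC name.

Counting along the main chain through the carbonyl and the multiple bond gives 5 carbons: the parent is pentane.
A ketone (C=O on an internal carbon) is the principal characteristic group, giving the suffix -one.
A C=C double bond in the chain gives the infix -ene-.
The numbering direction is chosen so that numbering from this end puts the carbonyl group at C-2 rather than C-4.
This places the carbonyl at C-2; the double bond between C-4 and C-5; a fluoro group at C-1.
Assembling the pieces gives 1-fluoropent-4-en-2-one.

1-fluoropent-4-en-2-one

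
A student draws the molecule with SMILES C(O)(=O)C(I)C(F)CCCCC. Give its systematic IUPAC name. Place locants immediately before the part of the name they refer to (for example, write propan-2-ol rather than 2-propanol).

The longest chain bearing the –COOH group is 8 carbons long (octane).
A carboxylic acid (terminal –COOH) is the principal characteristic group, giving the suffix -oic acid.
Choose the numbering such that the carboxylic acid carbon is C-1 by definition.
That gives a fluoro group at C-3; an iodo group at C-2.
The substituents are ordered alphabetically, ignoring any di-/tri- multipliers.
Assembling the pieces gives 3-fluoro-2-iodooctanoic acid.

3-fluoro-2-iodooctanoic acid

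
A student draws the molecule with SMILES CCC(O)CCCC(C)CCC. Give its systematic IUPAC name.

7-methyldecan-3-ol

The longest carbon chain that includes the –OH group has 10 carbons, so the parent hydride is decane.
An alcohol (–OH) is the principal characteristic group, giving the suffix -ol.
Choose the numbering such that numbering from this end puts the hydroxyl group at C-3 rather than C-8.
That gives the hydroxyl at C-3; a methyl group at C-7.
Assembling the pieces gives 7-methyldecan-3-ol.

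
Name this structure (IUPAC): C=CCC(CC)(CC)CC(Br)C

The longest chain bearing the multiple bond is 7 carbons long (heptane).
A C=C double bond in the chain gives the infix -ene-.
Number the chain so that numbering from this end puts the double bond at C-1 rather than C-6.
That gives the double bond between C-1 and C-2; a bromo group at C-6; two ethyl groups at C-4.
Substituent prefixes are cited in alphabetical order (multiplying prefixes like di-/tri- are ignored for ordering).
The name is 6-bromo-4,4-diethylhept-1-ene.

6-bromo-4,4-diethylhept-1-ene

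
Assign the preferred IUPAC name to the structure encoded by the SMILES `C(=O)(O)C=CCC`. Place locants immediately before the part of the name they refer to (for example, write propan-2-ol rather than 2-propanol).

pent-2-enoic acid

The longest chain bearing the –COOH group and the multiple bond is 5 carbons long (pentane).
A carboxylic acid (terminal –COOH) is the principal characteristic group, giving the suffix -oic acid.
There is one C=C double bond, indicated by the ending -ene.
The numbering direction is chosen so that the carboxylic acid carbon is C-1 by definition.
With this numbering: the double bond between C-2 and C-3.
Assembling the pieces gives pent-2-enoic acid.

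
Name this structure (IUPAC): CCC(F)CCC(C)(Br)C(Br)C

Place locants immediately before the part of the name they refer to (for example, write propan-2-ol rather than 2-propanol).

2,3-dibromo-6-fluoro-3-methyloctane

The longest carbon chain is 8 atoms: the parent is octane.
The numbering direction is chosen so that the substituent locant set {2,3,3,6} is lower than {3,6,6,7} at the first point of difference.
This places bromo groups at C-2 and C-3; a fluoro group at C-6; a methyl group at C-3.
Prefixes are listed alphabetically: bromo, fluoro, methyl.
Putting it together: 2,3-dibromo-6-fluoro-3-methyloctane.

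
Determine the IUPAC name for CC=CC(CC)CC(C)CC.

Counting along the main chain through the multiple bond gives 8 carbons: the parent is octane.
There is one C=C double bond, indicated by the ending -ene.
The numbering direction is chosen so that numbering from this end puts the double bond at C-2 rather than C-6.
That gives the double bond between C-2 and C-3; an ethyl group at C-4; a methyl group at C-6.
Prefixes are listed alphabetically: ethyl, methyl.
The name is 4-ethyl-6-methyloct-2-ene.

4-ethyl-6-methyloct-2-ene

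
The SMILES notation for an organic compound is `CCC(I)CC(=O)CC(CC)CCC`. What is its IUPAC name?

The longest carbon chain that includes the carbonyl has 10 carbons, so the parent hydride is decane.
The highest-priority functional group is a ketone (C=O on an internal carbon), so the name ends in -one.
Choose the numbering such that numbering from this end puts the carbonyl group at C-5 rather than C-6.
That gives the carbonyl at C-5; an ethyl group at C-7; an iodo group at C-3.
The substituents are ordered alphabetically, ignoring any di-/tri- multipliers.
Assembling the pieces gives 7-ethyl-3-iododecan-5-one.

7-ethyl-3-iododecan-5-one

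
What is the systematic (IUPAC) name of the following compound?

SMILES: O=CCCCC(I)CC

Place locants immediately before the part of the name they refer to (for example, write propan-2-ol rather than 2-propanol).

Counting along the main chain through the –CHO group gives 7 carbons: the parent is heptane.
An aldehyde (terminal –CHO) is the principal characteristic group, giving the suffix -al.
Number the chain so that the aldehyde carbon is C-1 by definition.
With this numbering: an iodo group at C-5.
Assembling the pieces gives 5-iodoheptanal.

5-iodoheptanal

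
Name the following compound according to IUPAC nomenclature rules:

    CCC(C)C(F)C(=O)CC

4-fluoro-5-methylheptan-3-one

The longest chain bearing the carbonyl is 7 carbons long (heptane).
The highest-priority functional group is a ketone (C=O on an internal carbon), so the name ends in -one.
Number the chain so that numbering from this end puts the carbonyl group at C-3 rather than C-5.
This places the carbonyl at C-3; a fluoro group at C-4; a methyl group at C-5.
Prefixes are listed alphabetically: fluoro, methyl.
Putting it together: 4-fluoro-5-methylheptan-3-one.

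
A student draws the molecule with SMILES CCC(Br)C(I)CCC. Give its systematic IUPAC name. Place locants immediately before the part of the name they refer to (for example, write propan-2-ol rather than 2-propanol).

The longest continuous carbon chain has 7 atoms, so the parent hydride is heptane.
Number the chain so that the substituent locant set {3,4} is lower than {4,5} at the first point of difference.
This places a bromo group at C-3; an iodo group at C-4.
Substituent prefixes are cited in alphabetical order (multiplying prefixes like di-/tri- are ignored for ordering).
The name is 3-bromo-4-iodoheptane.

3-bromo-4-iodoheptane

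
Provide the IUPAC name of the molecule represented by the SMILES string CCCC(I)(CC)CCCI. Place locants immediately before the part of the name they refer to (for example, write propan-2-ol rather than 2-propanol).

4-ethyl-1,4-diiodoheptane

The longest carbon chain is 7 atoms: the parent is heptane.
Number the chain so that the substituent locant set {1,4,4} is lower than {4,4,7} at the first point of difference.
That gives an ethyl group at C-4; iodo groups at C-1 and C-4.
Substituent prefixes are cited in alphabetical order (multiplying prefixes like di-/tri- are ignored for ordering).
Assembling the pieces gives 4-ethyl-1,4-diiodoheptane.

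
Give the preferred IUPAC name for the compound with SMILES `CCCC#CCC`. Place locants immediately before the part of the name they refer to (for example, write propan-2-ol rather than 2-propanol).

hept-3-yne

The longest carbon chain that includes the multiple bond has 7 carbons, so the parent hydride is heptane.
The chain contains a C≡C triple bond, so the unsaturation ending is -yne.
Choose the numbering such that numbering from this end puts the triple bond at C-3 rather than C-4.
That gives the triple bond between C-3 and C-4.
The name is hept-3-yne.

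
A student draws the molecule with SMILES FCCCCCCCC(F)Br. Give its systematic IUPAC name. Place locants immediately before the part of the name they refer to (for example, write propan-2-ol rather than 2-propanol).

The parent chain contains 8 carbons (octane).
Choose the numbering such that the substituent locant set {1,1,8} is lower than {1,8,8} at the first point of difference.
This places a bromo group at C-1; fluoro groups at C-1 and C-8.
Prefixes are listed alphabetically: bromo, fluoro.
The name is 1-bromo-1,8-difluorooctane.

1-bromo-1,8-difluorooctane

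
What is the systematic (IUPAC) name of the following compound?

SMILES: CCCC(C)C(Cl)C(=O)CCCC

The longest chain bearing the carbonyl is 10 carbons long (decane).
The principal characteristic group is a ketone (C=O on an internal carbon), named with the suffix -one.
Choose the numbering such that numbering from this end puts the carbonyl group at C-5 rather than C-6.
That gives the carbonyl at C-5; a chloro group at C-6; a methyl group at C-7.
Prefixes are listed alphabetically: chloro, methyl.
Assembling the pieces gives 6-chloro-7-methyldecan-5-one.

6-chloro-7-methyldecan-5-one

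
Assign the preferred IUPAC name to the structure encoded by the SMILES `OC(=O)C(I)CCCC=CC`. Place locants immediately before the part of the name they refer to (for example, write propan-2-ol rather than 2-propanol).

The longest carbon chain that includes the –COOH group and the multiple bond has 8 carbons, so the parent hydride is octane.
The highest-priority functional group is a carboxylic acid (terminal –COOH), so the name ends in -oic acid.
The chain contains a C=C double bond, so the unsaturation ending is -ene.
Number the chain so that the carboxylic acid carbon is C-1 by definition.
That gives the double bond between C-6 and C-7; an iodo group at C-2.
Assembling the pieces gives 2-iodooct-6-enoic acid.

2-iodooct-6-enoic acid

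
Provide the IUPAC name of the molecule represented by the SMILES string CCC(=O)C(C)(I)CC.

4-iodo-4-methylhexan-3-one

The longest carbon chain that includes the carbonyl has 6 carbons, so the parent hydride is hexane.
A ketone (C=O on an internal carbon) is the principal characteristic group, giving the suffix -one.
Number the chain so that numbering from this end puts the carbonyl group at C-3 rather than C-4.
That gives the carbonyl at C-3; an iodo group at C-4; a methyl group at C-4.
Substituent prefixes are cited in alphabetical order (multiplying prefixes like di-/tri- are ignored for ordering).
Putting it together: 4-iodo-4-methylhexan-3-one.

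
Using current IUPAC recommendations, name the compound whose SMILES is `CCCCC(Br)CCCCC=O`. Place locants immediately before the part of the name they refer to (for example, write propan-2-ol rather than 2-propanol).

6-bromodecanal

The longest chain bearing the –CHO group is 10 carbons long (decane).
The highest-priority functional group is an aldehyde (terminal –CHO), so the name ends in -al.
The numbering direction is chosen so that the aldehyde carbon is C-1 by definition.
This places a bromo group at C-6.
Putting it together: 6-bromodecanal.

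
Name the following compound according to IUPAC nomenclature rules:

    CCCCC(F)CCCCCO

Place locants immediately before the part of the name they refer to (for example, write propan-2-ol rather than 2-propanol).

6-fluorodecan-1-ol

Counting along the main chain through the –OH group gives 10 carbons: the parent is decane.
The principal characteristic group is an alcohol (–OH), named with the suffix -ol.
Number the chain so that numbering from this end puts the hydroxyl group at C-1 rather than C-10.
With this numbering: the hydroxyl at C-1; a fluoro group at C-6.
Putting it together: 6-fluorodecan-1-ol.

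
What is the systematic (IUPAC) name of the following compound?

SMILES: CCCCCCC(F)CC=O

3-fluorononanal

Counting along the main chain through the –CHO group gives 9 carbons: the parent is nonane.
The principal characteristic group is an aldehyde (terminal –CHO), named with the suffix -al.
Choose the numbering such that the aldehyde carbon is C-1 by definition.
This places a fluoro group at C-3.
The name is 3-fluorononanal.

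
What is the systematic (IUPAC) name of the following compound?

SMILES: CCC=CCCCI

The longest carbon chain that includes the multiple bond has 7 carbons, so the parent hydride is heptane.
A C=C double bond in the chain gives the infix -ene-.
The numbering direction is chosen so that numbering from this end puts the double bond at C-3 rather than C-4.
That gives the double bond between C-3 and C-4; an iodo group at C-7.
The name is 7-iodohept-3-ene.

7-iodohept-3-ene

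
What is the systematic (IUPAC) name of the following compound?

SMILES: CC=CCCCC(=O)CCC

dec-8-en-4-one

The longest carbon chain that includes the carbonyl and the multiple bond has 10 carbons, so the parent hydride is decane.
A ketone (C=O on an internal carbon) is the principal characteristic group, giving the suffix -one.
A C=C double bond in the chain gives the infix -ene-.
The numbering direction is chosen so that numbering from this end puts the carbonyl group at C-4 rather than C-7.
This places the carbonyl at C-4; the double bond between C-8 and C-9.
Putting it together: dec-8-en-4-one.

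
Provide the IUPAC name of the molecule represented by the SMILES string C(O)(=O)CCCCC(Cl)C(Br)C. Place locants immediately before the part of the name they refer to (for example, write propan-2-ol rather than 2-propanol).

7-bromo-6-chlorooctanoic acid

Counting along the main chain through the –COOH group gives 8 carbons: the parent is octane.
The principal characteristic group is a carboxylic acid (terminal –COOH), named with the suffix -oic acid.
Number the chain so that the carboxylic acid carbon is C-1 by definition.
That gives a bromo group at C-7; a chloro group at C-6.
The substituents are ordered alphabetically, ignoring any di-/tri- multipliers.
The name is 7-bromo-6-chlorooctanoic acid.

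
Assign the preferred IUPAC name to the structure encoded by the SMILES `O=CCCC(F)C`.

4-fluoropentanal

The longest chain bearing the –CHO group is 5 carbons long (pentane).
The highest-priority functional group is an aldehyde (terminal –CHO), so the name ends in -al.
The numbering direction is chosen so that the aldehyde carbon is C-1 by definition.
That gives a fluoro group at C-4.
Assembling the pieces gives 4-fluoropentanal.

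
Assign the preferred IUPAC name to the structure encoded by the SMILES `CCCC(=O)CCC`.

The longest carbon chain that includes the carbonyl has 7 carbons, so the parent hydride is heptane.
The principal characteristic group is a ketone (C=O on an internal carbon), named with the suffix -one.
Both numbering directions give the same locant set; either may be used.
That gives the carbonyl at C-4.
Assembling the pieces gives heptan-4-one.

heptan-4-one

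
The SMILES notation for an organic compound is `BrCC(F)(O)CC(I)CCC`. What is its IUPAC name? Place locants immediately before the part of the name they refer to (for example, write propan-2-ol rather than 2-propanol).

The longest chain bearing the –OH group is 7 carbons long (heptane).
The principal characteristic group is an alcohol (–OH), named with the suffix -ol.
The numbering direction is chosen so that numbering from this end puts the hydroxyl group at C-2 rather than C-6.
That gives the hydroxyl at C-2; a bromo group at C-1; a fluoro group at C-2; an iodo group at C-4.
Substituent prefixes are cited in alphabetical order (multiplying prefixes like di-/tri- are ignored for ordering).
The name is 1-bromo-2-fluoro-4-iodoheptan-2-ol.

1-bromo-2-fluoro-4-iodoheptan-2-ol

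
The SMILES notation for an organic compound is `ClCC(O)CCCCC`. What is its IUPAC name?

1-chloroheptan-2-ol

The longest chain bearing the –OH group is 7 carbons long (heptane).
The highest-priority functional group is an alcohol (–OH), so the name ends in -ol.
Number the chain so that numbering from this end puts the hydroxyl group at C-2 rather than C-6.
That gives the hydroxyl at C-2; a chloro group at C-1.
Assembling the pieces gives 1-chloroheptan-2-ol.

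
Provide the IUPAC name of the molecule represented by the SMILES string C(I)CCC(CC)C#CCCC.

6-ethyl-9-iodonon-4-yne

Counting along the main chain through the multiple bond gives 9 carbons: the parent is nonane.
There is one C≡C triple bond, indicated by the ending -yne.
Number the chain so that numbering from this end puts the triple bond at C-4 rather than C-5.
With this numbering: the triple bond between C-4 and C-5; an ethyl group at C-6; an iodo group at C-9.
Prefixes are listed alphabetically: ethyl, iodo.
Assembling the pieces gives 6-ethyl-9-iodonon-4-yne.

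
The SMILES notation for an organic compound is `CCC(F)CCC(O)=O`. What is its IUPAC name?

The longest carbon chain that includes the –COOH group has 6 carbons, so the parent hydride is hexane.
The principal characteristic group is a carboxylic acid (terminal –COOH), named with the suffix -oic acid.
Number the chain so that the carboxylic acid carbon is C-1 by definition.
That gives a fluoro group at C-4.
Assembling the pieces gives 4-fluorohexanoic acid.

4-fluorohexanoic acid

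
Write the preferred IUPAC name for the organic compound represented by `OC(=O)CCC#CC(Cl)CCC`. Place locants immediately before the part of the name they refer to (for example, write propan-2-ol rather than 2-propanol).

6-chloronon-4-ynoic acid

The longest carbon chain that includes the –COOH group and the multiple bond has 9 carbons, so the parent hydride is nonane.
A carboxylic acid (terminal –COOH) is the principal characteristic group, giving the suffix -oic acid.
There is one C≡C triple bond, indicated by the ending -yne.
Choose the numbering such that the carboxylic acid carbon is C-1 by definition.
That gives the triple bond between C-4 and C-5; a chloro group at C-6.
The name is 6-chloronon-4-ynoic acid.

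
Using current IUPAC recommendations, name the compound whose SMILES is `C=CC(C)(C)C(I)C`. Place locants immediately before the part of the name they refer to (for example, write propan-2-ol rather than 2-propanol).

The longest chain bearing the multiple bond is 5 carbons long (pentane).
There is one C=C double bond, indicated by the ending -ene.
Choose the numbering such that numbering from this end puts the double bond at C-1 rather than C-4.
This places the double bond between C-1 and C-2; an iodo group at C-4; two methyl groups at C-3.
Substituent prefixes are cited in alphabetical order (multiplying prefixes like di-/tri- are ignored for ordering).
The name is 4-iodo-3,3-dimethylpent-1-ene.

4-iodo-3,3-dimethylpent-1-ene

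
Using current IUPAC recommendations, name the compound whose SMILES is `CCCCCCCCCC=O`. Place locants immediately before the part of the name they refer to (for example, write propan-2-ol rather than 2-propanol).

The longest carbon chain that includes the –CHO group has 10 carbons, so the parent hydride is decane.
The highest-priority functional group is an aldehyde (terminal –CHO), so the name ends in -al.
The numbering direction is chosen so that the aldehyde carbon is C-1 by definition.
The name is decanal.

decanal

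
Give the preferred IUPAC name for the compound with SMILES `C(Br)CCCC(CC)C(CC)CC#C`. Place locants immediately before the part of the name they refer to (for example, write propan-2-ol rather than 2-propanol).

The longest chain bearing the multiple bond is 9 carbons long (nonane).
A C≡C triple bond in the chain gives the infix -yne-.
Number the chain so that numbering from this end puts the triple bond at C-1 rather than C-8.
That gives the triple bond between C-1 and C-2; a bromo group at C-9; ethyl groups at C-4 and C-5.
Prefixes are listed alphabetically: bromo, ethyl.
Putting it together: 9-bromo-4,5-diethylnon-1-yne.

9-bromo-4,5-diethylnon-1-yne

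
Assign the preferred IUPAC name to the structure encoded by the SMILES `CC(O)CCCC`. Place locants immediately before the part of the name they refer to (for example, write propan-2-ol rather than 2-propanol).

The longest carbon chain that includes the –OH group has 6 carbons, so the parent hydride is hexane.
The principal characteristic group is an alcohol (–OH), named with the suffix -ol.
Choose the numbering such that numbering from this end puts the hydroxyl group at C-2 rather than C-5.
This places the hydroxyl at C-2.
Putting it together: hexan-2-ol.

hexan-2-ol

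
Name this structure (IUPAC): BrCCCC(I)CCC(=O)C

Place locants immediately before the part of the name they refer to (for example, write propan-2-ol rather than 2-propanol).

The longest carbon chain that includes the carbonyl has 8 carbons, so the parent hydride is octane.
A ketone (C=O on an internal carbon) is the principal characteristic group, giving the suffix -one.
The numbering direction is chosen so that numbering from this end puts the carbonyl group at C-2 rather than C-7.
This places the carbonyl at C-2; a bromo group at C-8; an iodo group at C-5.
The substituents are ordered alphabetically, ignoring any di-/tri- multipliers.
The name is 8-bromo-5-iodooctan-2-one.

8-bromo-5-iodooctan-2-one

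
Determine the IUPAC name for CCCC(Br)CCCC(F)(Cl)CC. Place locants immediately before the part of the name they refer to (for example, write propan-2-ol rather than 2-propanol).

7-bromo-3-chloro-3-fluorodecane

The longest continuous carbon chain has 10 atoms, so the parent hydride is decane.
Number the chain so that the substituent locant set {3,3,7} is lower than {4,8,8} at the first point of difference.
That gives a bromo group at C-7; a chloro group at C-3; a fluoro group at C-3.
Prefixes are listed alphabetically: bromo, chloro, fluoro.
Assembling the pieces gives 7-bromo-3-chloro-3-fluorodecane.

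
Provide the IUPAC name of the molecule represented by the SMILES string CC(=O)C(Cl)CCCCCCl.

3,8-dichlorooctan-2-one

The longest chain bearing the carbonyl is 8 carbons long (octane).
A ketone (C=O on an internal carbon) is the principal characteristic group, giving the suffix -one.
Number the chain so that numbering from this end puts the carbonyl group at C-2 rather than C-7.
With this numbering: the carbonyl at C-2; chloro groups at C-3 and C-8.
The name is 3,8-dichlorooctan-2-one.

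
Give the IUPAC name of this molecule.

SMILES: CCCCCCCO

Counting along the main chain through the –OH group gives 7 carbons: the parent is heptane.
The principal characteristic group is an alcohol (–OH), named with the suffix -ol.
Number the chain so that numbering from this end puts the hydroxyl group at C-1 rather than C-7.
With this numbering: the hydroxyl at C-1.
The name is heptan-1-ol.

heptan-1-ol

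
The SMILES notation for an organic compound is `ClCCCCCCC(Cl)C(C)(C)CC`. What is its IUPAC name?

The longest continuous carbon chain has 10 atoms, so the parent hydride is decane.
Number the chain so that the substituent locant set {1,7,8,8} is lower than {3,3,4,10} at the first point of difference.
This places chloro groups at C-1 and C-7; two methyl groups at C-8.
The substituents are ordered alphabetically, ignoring any di-/tri- multipliers.
Assembling the pieces gives 1,7-dichloro-8,8-dimethyldecane.

1,7-dichloro-8,8-dimethyldecane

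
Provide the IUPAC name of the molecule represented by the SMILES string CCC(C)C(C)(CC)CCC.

The parent chain contains 7 carbons (heptane).
The numbering direction is chosen so that the substituent locant set {3,4,4} is lower than {4,4,5} at the first point of difference.
That gives an ethyl group at C-4; methyl groups at C-3 and C-4.
Prefixes are listed alphabetically: ethyl, methyl.
The name is 4-ethyl-3,4-dimethylheptane.

4-ethyl-3,4-dimethylheptane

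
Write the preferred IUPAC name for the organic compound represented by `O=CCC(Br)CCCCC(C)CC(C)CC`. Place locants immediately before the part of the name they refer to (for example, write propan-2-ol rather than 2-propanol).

3-bromo-8,10-dimethyldodecanal

The longest carbon chain that includes the –CHO group has 12 carbons, so the parent hydride is dodecane.
The principal characteristic group is an aldehyde (terminal –CHO), named with the suffix -al.
The numbering direction is chosen so that the aldehyde carbon is C-1 by definition.
This places a bromo group at C-3; methyl groups at C-8 and C-10.
Prefixes are listed alphabetically: bromo, methyl.
Putting it together: 3-bromo-8,10-dimethyldodecanal.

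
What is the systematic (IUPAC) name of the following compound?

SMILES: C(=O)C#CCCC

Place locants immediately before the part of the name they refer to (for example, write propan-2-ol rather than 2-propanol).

hex-2-ynal

Counting along the main chain through the –CHO group and the multiple bond gives 6 carbons: the parent is hexane.
The highest-priority functional group is an aldehyde (terminal –CHO), so the name ends in -al.
There is one C≡C triple bond, indicated by the ending -yne.
Number the chain so that the aldehyde carbon is C-1 by definition.
With this numbering: the triple bond between C-2 and C-3.
Assembling the pieces gives hex-2-ynal.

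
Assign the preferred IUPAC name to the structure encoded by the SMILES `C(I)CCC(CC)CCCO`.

The longest carbon chain that includes the –OH group has 7 carbons, so the parent hydride is heptane.
The highest-priority functional group is an alcohol (–OH), so the name ends in -ol.
Number the chain so that numbering from this end puts the hydroxyl group at C-1 rather than C-7.
With this numbering: the hydroxyl at C-1; an ethyl group at C-4; an iodo group at C-7.
The substituents are ordered alphabetically, ignoring any di-/tri- multipliers.
The name is 4-ethyl-7-iodoheptan-1-ol.

4-ethyl-7-iodoheptan-1-ol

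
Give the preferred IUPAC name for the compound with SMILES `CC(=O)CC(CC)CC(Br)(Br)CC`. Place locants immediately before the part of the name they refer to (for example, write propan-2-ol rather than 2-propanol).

6,6-dibromo-4-ethyloctan-2-one

Counting along the main chain through the carbonyl gives 8 carbons: the parent is octane.
The highest-priority functional group is a ketone (C=O on an internal carbon), so the name ends in -one.
The numbering direction is chosen so that numbering from this end puts the carbonyl group at C-2 rather than C-7.
This places the carbonyl at C-2; two bromo groups at C-6; an ethyl group at C-4.
The substituents are ordered alphabetically, ignoring any di-/tri- multipliers.
Assembling the pieces gives 6,6-dibromo-4-ethyloctan-2-one.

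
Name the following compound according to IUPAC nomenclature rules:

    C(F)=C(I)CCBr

The longest carbon chain that includes the multiple bond has 4 carbons, so the parent hydride is butane.
A C=C double bond in the chain gives the infix -ene-.
The numbering direction is chosen so that numbering from this end puts the double bond at C-1 rather than C-3.
With this numbering: the double bond between C-1 and C-2; a bromo group at C-4; a fluoro group at C-1; an iodo group at C-2.
The substituents are ordered alphabetically, ignoring any di-/tri- multipliers.
Assembling the pieces gives 4-bromo-1-fluoro-2-iodobut-1-ene.

4-bromo-1-fluoro-2-iodobut-1-ene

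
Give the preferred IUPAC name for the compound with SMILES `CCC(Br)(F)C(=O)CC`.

4-bromo-4-fluorohexan-3-one

The longest carbon chain that includes the carbonyl has 6 carbons, so the parent hydride is hexane.
The highest-priority functional group is a ketone (C=O on an internal carbon), so the name ends in -one.
Number the chain so that numbering from this end puts the carbonyl group at C-3 rather than C-4.
This places the carbonyl at C-3; a bromo group at C-4; a fluoro group at C-4.
Prefixes are listed alphabetically: bromo, fluoro.
Putting it together: 4-bromo-4-fluorohexan-3-one.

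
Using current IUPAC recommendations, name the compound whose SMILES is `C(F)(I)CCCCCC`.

The parent chain contains 7 carbons (heptane).
Choose the numbering such that the substituent locant set {1,1} is lower than {7,7} at the first point of difference.
This places a fluoro group at C-1; an iodo group at C-1.
Substituent prefixes are cited in alphabetical order (multiplying prefixes like di-/tri- are ignored for ordering).
Putting it together: 1-fluoro-1-iodoheptane.

1-fluoro-1-iodoheptane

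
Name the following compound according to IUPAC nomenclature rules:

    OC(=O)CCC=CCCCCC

Counting along the main chain through the –COOH group and the multiple bond gives 10 carbons: the parent is decane.
The principal characteristic group is a carboxylic acid (terminal –COOH), named with the suffix -oic acid.
The chain contains a C=C double bond, so the unsaturation ending is -ene.
Choose the numbering such that the carboxylic acid carbon is C-1 by definition.
With this numbering: the double bond between C-4 and C-5.
Putting it together: dec-4-enoic acid.

dec-4-enoic acid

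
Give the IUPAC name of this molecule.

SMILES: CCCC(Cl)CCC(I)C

The longest continuous carbon chain has 8 atoms, so the parent hydride is octane.
Number the chain so that the substituent locant set {2,5} is lower than {4,7} at the first point of difference.
This places a chloro group at C-5; an iodo group at C-2.
The substituents are ordered alphabetically, ignoring any di-/tri- multipliers.
Putting it together: 5-chloro-2-iodooctane.

5-chloro-2-iodooctane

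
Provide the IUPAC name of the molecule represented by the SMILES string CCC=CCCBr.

Counting along the main chain through the multiple bond gives 6 carbons: the parent is hexane.
The chain contains a C=C double bond, so the unsaturation ending is -ene.
Choose the numbering such that the substituent locant set {1} is lower than {6} at the first point of difference.
With this numbering: the double bond between C-3 and C-4; a bromo group at C-1.
The name is 1-bromohex-3-ene.

1-bromohex-3-ene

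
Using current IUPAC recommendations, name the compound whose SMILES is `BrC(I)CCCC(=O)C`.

The longest chain bearing the carbonyl is 6 carbons long (hexane).
A ketone (C=O on an internal carbon) is the principal characteristic group, giving the suffix -one.
The numbering direction is chosen so that numbering from this end puts the carbonyl group at C-2 rather than C-5.
With this numbering: the carbonyl at C-2; a bromo group at C-6; an iodo group at C-6.
Substituent prefixes are cited in alphabetical order (multiplying prefixes like di-/tri- are ignored for ordering).
The name is 6-bromo-6-iodohexan-2-one.

6-bromo-6-iodohexan-2-one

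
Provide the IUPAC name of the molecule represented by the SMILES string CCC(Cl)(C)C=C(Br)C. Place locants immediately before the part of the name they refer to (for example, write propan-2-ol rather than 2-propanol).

Counting along the main chain through the multiple bond gives 6 carbons: the parent is hexane.
The chain contains a C=C double bond, so the unsaturation ending is -ene.
Choose the numbering such that numbering from this end puts the double bond at C-2 rather than C-4.
With this numbering: the double bond between C-2 and C-3; a bromo group at C-2; a chloro group at C-4; a methyl group at C-4.
The substituents are ordered alphabetically, ignoring any di-/tri- multipliers.
Putting it together: 2-bromo-4-chloro-4-methylhex-2-ene.

2-bromo-4-chloro-4-methylhex-2-ene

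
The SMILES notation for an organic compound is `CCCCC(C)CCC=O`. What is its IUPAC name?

Counting along the main chain through the –CHO group gives 8 carbons: the parent is octane.
An aldehyde (terminal –CHO) is the principal characteristic group, giving the suffix -al.
The numbering direction is chosen so that the aldehyde carbon is C-1 by definition.
With this numbering: a methyl group at C-4.
Putting it together: 4-methyloctanal.

4-methyloctanal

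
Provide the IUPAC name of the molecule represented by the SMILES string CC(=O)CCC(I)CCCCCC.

The longest carbon chain that includes the carbonyl has 11 carbons, so the parent hydride is undecane.
The principal characteristic group is a ketone (C=O on an internal carbon), named with the suffix -one.
Number the chain so that numbering from this end puts the carbonyl group at C-2 rather than C-10.
That gives the carbonyl at C-2; an iodo group at C-5.
The name is 5-iodoundecan-2-one.

5-iodoundecan-2-one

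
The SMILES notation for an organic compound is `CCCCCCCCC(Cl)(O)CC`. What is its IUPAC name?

3-chloroundecan-3-ol

The longest carbon chain that includes the –OH group has 11 carbons, so the parent hydride is undecane.
An alcohol (–OH) is the principal characteristic group, giving the suffix -ol.
The numbering direction is chosen so that numbering from this end puts the hydroxyl group at C-3 rather than C-9.
That gives the hydroxyl at C-3; a chloro group at C-3.
Putting it together: 3-chloroundecan-3-ol.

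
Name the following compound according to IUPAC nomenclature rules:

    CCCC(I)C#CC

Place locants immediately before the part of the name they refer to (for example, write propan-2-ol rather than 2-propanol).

The longest chain bearing the multiple bond is 7 carbons long (heptane).
A C≡C triple bond in the chain gives the infix -yne-.
The numbering direction is chosen so that numbering from this end puts the triple bond at C-2 rather than C-5.
That gives the triple bond between C-2 and C-3; an iodo group at C-4.
Assembling the pieces gives 4-iodohept-2-yne.

4-iodohept-2-yne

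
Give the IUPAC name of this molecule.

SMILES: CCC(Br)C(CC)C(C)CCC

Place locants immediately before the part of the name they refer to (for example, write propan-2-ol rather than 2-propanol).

3-bromo-4-ethyl-5-methyloctane

The longest carbon chain is 8 atoms: the parent is octane.
Choose the numbering such that the substituent locant set {3,4,5} is lower than {4,5,6} at the first point of difference.
With this numbering: a bromo group at C-3; an ethyl group at C-4; a methyl group at C-5.
Substituent prefixes are cited in alphabetical order (multiplying prefixes like di-/tri- are ignored for ordering).
The name is 3-bromo-4-ethyl-5-methyloctane.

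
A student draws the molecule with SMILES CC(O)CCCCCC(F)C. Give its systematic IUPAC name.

8-fluorononan-2-ol

The longest carbon chain that includes the –OH group has 9 carbons, so the parent hydride is nonane.
The highest-priority functional group is an alcohol (–OH), so the name ends in -ol.
Number the chain so that numbering from this end puts the hydroxyl group at C-2 rather than C-8.
With this numbering: the hydroxyl at C-2; a fluoro group at C-8.
Assembling the pieces gives 8-fluorononan-2-ol.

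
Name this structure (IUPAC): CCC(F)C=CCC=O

5-fluorohept-3-enal

Counting along the main chain through the –CHO group and the multiple bond gives 7 carbons: the parent is heptane.
An aldehyde (terminal –CHO) is the principal characteristic group, giving the suffix -al.
There is one C=C double bond, indicated by the ending -ene.
Number the chain so that the aldehyde carbon is C-1 by definition.
This places the double bond between C-3 and C-4; a fluoro group at C-5.
Putting it together: 5-fluorohept-3-enal.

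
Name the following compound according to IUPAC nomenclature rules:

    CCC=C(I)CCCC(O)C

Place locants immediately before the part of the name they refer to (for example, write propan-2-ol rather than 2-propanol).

The longest chain bearing the –OH group and the multiple bond is 9 carbons long (nonane).
An alcohol (–OH) is the principal characteristic group, giving the suffix -ol.
There is one C=C double bond, indicated by the ending -ene.
Number the chain so that numbering from this end puts the hydroxyl group at C-2 rather than C-8.
With this numbering: the hydroxyl at C-2; the double bond between C-6 and C-7; an iodo group at C-6.
Assembling the pieces gives 6-iodonon-6-en-2-ol.

6-iodonon-6-en-2-ol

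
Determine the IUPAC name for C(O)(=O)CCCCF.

Counting along the main chain through the –COOH group gives 5 carbons: the parent is pentane.
The principal characteristic group is a carboxylic acid (terminal –COOH), named with the suffix -oic acid.
Choose the numbering such that the carboxylic acid carbon is C-1 by definition.
This places a fluoro group at C-5.
Putting it together: 5-fluoropentanoic acid.

5-fluoropentanoic acid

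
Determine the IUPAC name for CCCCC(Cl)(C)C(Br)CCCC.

The parent chain contains 10 carbons (decane).
The numbering direction is chosen so that the substituent locant set {5,5,6} is lower than {5,6,6} at the first point of difference.
With this numbering: a bromo group at C-6; a chloro group at C-5; a methyl group at C-5.
The substituents are ordered alphabetically, ignoring any di-/tri- multipliers.
The name is 6-bromo-5-chloro-5-methyldecane.

6-bromo-5-chloro-5-methyldecane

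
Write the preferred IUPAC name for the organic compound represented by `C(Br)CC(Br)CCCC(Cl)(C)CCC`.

1,3-dibromo-7-chloro-7-methyldecane

The longest carbon chain is 10 atoms: the parent is decane.
The numbering direction is chosen so that the substituent locant set {1,3,7,7} is lower than {4,4,8,10} at the first point of difference.
That gives bromo groups at C-1 and C-3; a chloro group at C-7; a methyl group at C-7.
The substituents are ordered alphabetically, ignoring any di-/tri- multipliers.
Putting it together: 1,3-dibromo-7-chloro-7-methyldecane.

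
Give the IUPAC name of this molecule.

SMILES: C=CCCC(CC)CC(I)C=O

Counting along the main chain through the –CHO group and the multiple bond gives 8 carbons: the parent is octane.
An aldehyde (terminal –CHO) is the principal characteristic group, giving the suffix -al.
The chain contains a C=C double bond, so the unsaturation ending is -ene.
Choose the numbering such that the aldehyde carbon is C-1 by definition.
This places the double bond between C-7 and C-8; an ethyl group at C-4; an iodo group at C-2.
The substituents are ordered alphabetically, ignoring any di-/tri- multipliers.
Putting it together: 4-ethyl-2-iodooct-7-enal.

4-ethyl-2-iodooct-7-enal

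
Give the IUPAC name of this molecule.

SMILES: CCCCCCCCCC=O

decanal

The longest chain bearing the –CHO group is 10 carbons long (decane).
An aldehyde (terminal –CHO) is the principal characteristic group, giving the suffix -al.
Number the chain so that the aldehyde carbon is C-1 by definition.
Putting it together: decanal.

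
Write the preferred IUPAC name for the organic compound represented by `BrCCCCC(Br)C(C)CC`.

The parent chain contains 8 carbons (octane).
The numbering direction is chosen so that the substituent locant set {1,5,6} is lower than {3,4,8} at the first point of difference.
With this numbering: bromo groups at C-1 and C-5; a methyl group at C-6.
The substituents are ordered alphabetically, ignoring any di-/tri- multipliers.
The name is 1,5-dibromo-6-methyloctane.

1,5-dibromo-6-methyloctane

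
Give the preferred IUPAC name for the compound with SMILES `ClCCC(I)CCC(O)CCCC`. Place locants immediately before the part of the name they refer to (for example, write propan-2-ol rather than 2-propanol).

10-chloro-8-iododecan-5-ol

The longest chain bearing the –OH group is 10 carbons long (decane).
An alcohol (–OH) is the principal characteristic group, giving the suffix -ol.
The numbering direction is chosen so that numbering from this end puts the hydroxyl group at C-5 rather than C-6.
This places the hydroxyl at C-5; a chloro group at C-10; an iodo group at C-8.
Substituent prefixes are cited in alphabetical order (multiplying prefixes like di-/tri- are ignored for ordering).
Putting it together: 10-chloro-8-iododecan-5-ol.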